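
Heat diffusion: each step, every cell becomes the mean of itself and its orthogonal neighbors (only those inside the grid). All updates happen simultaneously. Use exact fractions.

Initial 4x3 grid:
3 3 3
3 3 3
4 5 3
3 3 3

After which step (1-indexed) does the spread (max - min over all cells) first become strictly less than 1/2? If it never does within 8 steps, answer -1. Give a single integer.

Step 1: max=15/4, min=3, spread=3/4
Step 2: max=71/20, min=3, spread=11/20
Step 3: max=313/90, min=373/120, spread=133/360
  -> spread < 1/2 first at step 3
Step 4: max=44827/12960, min=2257/720, spread=4201/12960
Step 5: max=531997/155520, min=7633/2400, spread=186893/777600
Step 6: max=158873899/46656000, min=4147879/1296000, spread=1910051/9331200
Step 7: max=9473346641/2799360000, min=250637461/77760000, spread=90079609/559872000
Step 8: max=566159142979/167961600000, min=5034748813/1555200000, spread=896250847/6718464000

Answer: 3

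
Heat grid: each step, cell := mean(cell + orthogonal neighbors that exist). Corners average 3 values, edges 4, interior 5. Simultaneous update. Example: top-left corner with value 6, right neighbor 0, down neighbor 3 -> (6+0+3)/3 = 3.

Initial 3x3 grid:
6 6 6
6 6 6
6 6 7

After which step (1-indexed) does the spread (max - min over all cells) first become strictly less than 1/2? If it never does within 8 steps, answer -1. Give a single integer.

Step 1: max=19/3, min=6, spread=1/3
  -> spread < 1/2 first at step 1
Step 2: max=113/18, min=6, spread=5/18
Step 3: max=1337/216, min=6, spread=41/216
Step 4: max=79891/12960, min=2171/360, spread=347/2592
Step 5: max=4772537/777600, min=21757/3600, spread=2921/31104
Step 6: max=285764539/46656000, min=2617483/432000, spread=24611/373248
Step 7: max=17114882033/2799360000, min=58976741/9720000, spread=207329/4478976
Step 8: max=1025799552451/167961600000, min=3149201599/518400000, spread=1746635/53747712

Answer: 1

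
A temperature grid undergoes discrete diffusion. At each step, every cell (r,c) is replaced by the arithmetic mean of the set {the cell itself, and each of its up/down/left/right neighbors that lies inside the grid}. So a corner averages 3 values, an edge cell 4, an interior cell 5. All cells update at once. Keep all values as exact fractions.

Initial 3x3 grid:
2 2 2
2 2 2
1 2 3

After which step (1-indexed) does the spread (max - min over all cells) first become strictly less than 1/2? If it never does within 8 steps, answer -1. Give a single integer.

Answer: 2

Derivation:
Step 1: max=7/3, min=5/3, spread=2/3
Step 2: max=79/36, min=65/36, spread=7/18
  -> spread < 1/2 first at step 2
Step 3: max=913/432, min=815/432, spread=49/216
Step 4: max=14335/6912, min=13313/6912, spread=511/3456
Step 5: max=170197/82944, min=161579/82944, spread=4309/41472
Step 6: max=2026951/995328, min=1954361/995328, spread=36295/497664
Step 7: max=24193645/11943936, min=23582099/11943936, spread=305773/5971968
Step 8: max=289230415/143327232, min=284078513/143327232, spread=2575951/71663616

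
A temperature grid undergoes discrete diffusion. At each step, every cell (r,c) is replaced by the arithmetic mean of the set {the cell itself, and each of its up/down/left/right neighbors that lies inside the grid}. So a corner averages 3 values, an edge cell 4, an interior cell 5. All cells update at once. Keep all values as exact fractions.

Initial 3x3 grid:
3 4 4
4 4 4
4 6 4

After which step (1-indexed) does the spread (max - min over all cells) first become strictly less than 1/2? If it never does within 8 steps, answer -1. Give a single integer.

Step 1: max=14/3, min=11/3, spread=1
Step 2: max=547/120, min=67/18, spread=301/360
Step 3: max=4757/1080, min=56423/14400, spread=21011/43200
  -> spread < 1/2 first at step 3
Step 4: max=1864303/432000, min=257209/64800, spread=448729/1296000
Step 5: max=16612373/3888000, min=15708623/3888000, spread=1205/5184
Step 6: max=986742931/233280000, min=948676681/233280000, spread=10151/62208
Step 7: max=58926663557/13996800000, min=57323219807/13996800000, spread=85517/746496
Step 8: max=3519688079779/839808000000, min=3452147673529/839808000000, spread=720431/8957952

Answer: 3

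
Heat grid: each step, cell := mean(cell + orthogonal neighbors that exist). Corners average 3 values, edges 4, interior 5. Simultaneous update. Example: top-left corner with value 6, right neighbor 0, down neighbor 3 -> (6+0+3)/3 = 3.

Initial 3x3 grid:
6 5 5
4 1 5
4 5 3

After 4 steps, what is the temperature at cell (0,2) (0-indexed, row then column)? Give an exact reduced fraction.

Answer: 7223/1728

Derivation:
Step 1: cell (0,2) = 5
Step 2: cell (0,2) = 17/4
Step 3: cell (0,2) = 625/144
Step 4: cell (0,2) = 7223/1728
Full grid after step 4:
  607/144 16423/3840 7223/1728
  143297/34560 58139/14400 70981/17280
  1279/324 137587/34560 20281/5184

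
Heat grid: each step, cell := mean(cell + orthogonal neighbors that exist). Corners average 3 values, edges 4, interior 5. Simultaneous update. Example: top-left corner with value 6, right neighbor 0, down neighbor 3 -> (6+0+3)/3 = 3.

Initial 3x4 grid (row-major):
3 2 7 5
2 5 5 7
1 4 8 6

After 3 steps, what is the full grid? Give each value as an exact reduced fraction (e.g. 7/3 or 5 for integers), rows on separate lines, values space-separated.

After step 1:
  7/3 17/4 19/4 19/3
  11/4 18/5 32/5 23/4
  7/3 9/2 23/4 7
After step 2:
  28/9 56/15 163/30 101/18
  661/240 43/10 21/4 1529/240
  115/36 971/240 473/80 37/6
After step 3:
  6911/2160 373/90 721/144 12539/2160
  9619/2880 241/60 409/75 16847/2880
  1799/540 6283/1440 171/32 123/20

Answer: 6911/2160 373/90 721/144 12539/2160
9619/2880 241/60 409/75 16847/2880
1799/540 6283/1440 171/32 123/20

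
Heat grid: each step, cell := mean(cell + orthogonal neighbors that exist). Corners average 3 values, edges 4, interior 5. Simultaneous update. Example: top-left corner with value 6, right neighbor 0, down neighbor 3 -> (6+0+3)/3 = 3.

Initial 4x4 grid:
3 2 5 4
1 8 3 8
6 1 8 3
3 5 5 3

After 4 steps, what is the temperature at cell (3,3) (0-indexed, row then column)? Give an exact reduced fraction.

Answer: 61421/12960

Derivation:
Step 1: cell (3,3) = 11/3
Step 2: cell (3,3) = 173/36
Step 3: cell (3,3) = 1919/432
Step 4: cell (3,3) = 61421/12960
Full grid after step 4:
  16541/4320 1757/450 31187/6750 37793/8100
  10691/2880 17277/4000 99797/22500 133223/27000
  894121/216000 185461/45000 34219/7200 2503/540
  64999/16200 955171/216000 190583/43200 61421/12960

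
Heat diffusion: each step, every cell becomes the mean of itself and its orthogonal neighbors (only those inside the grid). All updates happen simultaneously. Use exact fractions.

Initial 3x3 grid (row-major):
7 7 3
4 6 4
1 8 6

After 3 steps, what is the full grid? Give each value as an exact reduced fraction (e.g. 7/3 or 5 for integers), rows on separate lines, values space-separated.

After step 1:
  6 23/4 14/3
  9/2 29/5 19/4
  13/3 21/4 6
After step 2:
  65/12 1333/240 91/18
  619/120 521/100 1273/240
  169/36 1283/240 16/3
After step 3:
  3871/720 76451/14400 5729/1080
  36863/7200 10629/2000 75251/14400
  10943/2160 74101/14400 959/180

Answer: 3871/720 76451/14400 5729/1080
36863/7200 10629/2000 75251/14400
10943/2160 74101/14400 959/180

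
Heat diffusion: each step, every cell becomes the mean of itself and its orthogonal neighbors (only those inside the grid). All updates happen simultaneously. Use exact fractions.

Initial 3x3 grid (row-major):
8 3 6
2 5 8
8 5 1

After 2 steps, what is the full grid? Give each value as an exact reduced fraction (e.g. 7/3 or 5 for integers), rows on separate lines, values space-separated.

After step 1:
  13/3 11/2 17/3
  23/4 23/5 5
  5 19/4 14/3
After step 2:
  187/36 201/40 97/18
  1181/240 128/25 299/60
  31/6 1141/240 173/36

Answer: 187/36 201/40 97/18
1181/240 128/25 299/60
31/6 1141/240 173/36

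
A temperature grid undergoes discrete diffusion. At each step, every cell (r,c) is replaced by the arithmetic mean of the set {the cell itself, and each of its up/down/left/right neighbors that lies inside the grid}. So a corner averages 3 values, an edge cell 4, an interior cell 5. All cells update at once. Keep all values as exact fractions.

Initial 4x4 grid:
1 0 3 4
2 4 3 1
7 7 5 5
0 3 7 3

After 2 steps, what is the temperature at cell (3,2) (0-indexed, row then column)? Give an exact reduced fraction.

Answer: 383/80

Derivation:
Step 1: cell (3,2) = 9/2
Step 2: cell (3,2) = 383/80
Full grid after step 2:
  13/6 87/40 311/120 101/36
  117/40 171/50 351/100 757/240
  481/120 441/100 109/25 343/80
  139/36 1037/240 383/80 13/3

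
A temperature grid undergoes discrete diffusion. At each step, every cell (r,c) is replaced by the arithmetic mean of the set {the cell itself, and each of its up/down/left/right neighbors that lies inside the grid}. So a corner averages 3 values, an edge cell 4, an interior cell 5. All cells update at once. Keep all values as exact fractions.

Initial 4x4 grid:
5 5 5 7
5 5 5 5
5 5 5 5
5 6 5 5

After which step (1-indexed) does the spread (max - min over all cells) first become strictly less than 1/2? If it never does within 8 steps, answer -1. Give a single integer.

Step 1: max=17/3, min=5, spread=2/3
Step 2: max=50/9, min=5, spread=5/9
Step 3: max=581/108, min=121/24, spread=73/216
  -> spread < 1/2 first at step 3
Step 4: max=17243/3240, min=18239/3600, spread=8279/32400
Step 5: max=2562031/486000, min=549773/108000, spread=35221/194400
Step 6: max=19112647/3645000, min=16543807/3240000, spread=4006913/29160000
Step 7: max=18273641/3499200, min=1243409113/243000000, spread=28792951/273375000
Step 8: max=1366715189/262440000, min=74724921257/14580000000, spread=10833303187/131220000000

Answer: 3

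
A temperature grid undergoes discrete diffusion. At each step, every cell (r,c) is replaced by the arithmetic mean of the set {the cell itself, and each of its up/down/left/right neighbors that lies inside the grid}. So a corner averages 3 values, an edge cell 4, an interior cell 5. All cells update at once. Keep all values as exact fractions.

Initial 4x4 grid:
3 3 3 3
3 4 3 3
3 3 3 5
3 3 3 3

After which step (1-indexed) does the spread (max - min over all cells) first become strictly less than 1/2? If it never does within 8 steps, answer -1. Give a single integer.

Step 1: max=11/3, min=3, spread=2/3
Step 2: max=211/60, min=3, spread=31/60
Step 3: max=1831/540, min=733/240, spread=727/2160
  -> spread < 1/2 first at step 3
Step 4: max=360737/108000, min=22247/7200, spread=3379/13500
Step 5: max=804653/243000, min=74797/24000, spread=378667/1944000
Step 6: max=23964491/7290000, min=20326387/6480000, spread=1755689/11664000
Step 7: max=1431057601/437400000, min=2041702337/648000000, spread=2116340941/17496000000
Step 8: max=5344612769/1640250000, min=20472746591/6480000000, spread=51983612209/524880000000

Answer: 3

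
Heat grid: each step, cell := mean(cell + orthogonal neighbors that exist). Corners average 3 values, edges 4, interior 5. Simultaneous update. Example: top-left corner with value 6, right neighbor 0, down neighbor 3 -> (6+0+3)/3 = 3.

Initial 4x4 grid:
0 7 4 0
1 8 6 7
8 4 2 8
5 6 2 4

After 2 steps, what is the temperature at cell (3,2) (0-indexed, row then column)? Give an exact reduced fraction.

Step 1: cell (3,2) = 7/2
Step 2: cell (3,2) = 1009/240
Full grid after step 2:
  35/9 253/60 271/60 79/18
  997/240 126/25 49/10 587/120
  1241/240 479/100 483/100 587/120
  181/36 1181/240 1009/240 161/36

Answer: 1009/240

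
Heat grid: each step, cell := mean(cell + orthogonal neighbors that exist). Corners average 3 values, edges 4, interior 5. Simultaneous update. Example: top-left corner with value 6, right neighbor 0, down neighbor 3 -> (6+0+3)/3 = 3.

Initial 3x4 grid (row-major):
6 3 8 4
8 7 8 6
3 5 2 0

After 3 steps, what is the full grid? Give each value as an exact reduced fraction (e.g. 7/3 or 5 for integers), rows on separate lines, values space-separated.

Answer: 12667/2160 42319/7200 13553/2400 3899/720
424/75 11039/2000 31267/6000 34519/7200
1429/270 9011/1800 16217/3600 4571/1080

Derivation:
After step 1:
  17/3 6 23/4 6
  6 31/5 31/5 9/2
  16/3 17/4 15/4 8/3
After step 2:
  53/9 1417/240 479/80 65/12
  29/5 573/100 132/25 581/120
  187/36 293/60 253/60 131/36
After step 3:
  12667/2160 42319/7200 13553/2400 3899/720
  424/75 11039/2000 31267/6000 34519/7200
  1429/270 9011/1800 16217/3600 4571/1080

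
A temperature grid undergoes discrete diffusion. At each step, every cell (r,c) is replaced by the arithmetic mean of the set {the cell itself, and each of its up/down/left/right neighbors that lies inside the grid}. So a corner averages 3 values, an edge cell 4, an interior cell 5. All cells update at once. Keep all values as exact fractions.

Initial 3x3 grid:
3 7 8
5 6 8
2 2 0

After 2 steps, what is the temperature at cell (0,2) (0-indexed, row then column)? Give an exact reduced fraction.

Step 1: cell (0,2) = 23/3
Step 2: cell (0,2) = 115/18
Full grid after step 2:
  5 91/15 115/18
  22/5 118/25 221/40
  19/6 433/120 34/9

Answer: 115/18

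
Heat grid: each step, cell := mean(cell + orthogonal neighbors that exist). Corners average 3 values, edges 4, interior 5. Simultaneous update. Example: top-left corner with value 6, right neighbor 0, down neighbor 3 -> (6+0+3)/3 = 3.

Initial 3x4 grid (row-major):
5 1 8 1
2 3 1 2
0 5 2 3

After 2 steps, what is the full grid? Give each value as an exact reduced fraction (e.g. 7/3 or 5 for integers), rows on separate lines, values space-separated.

After step 1:
  8/3 17/4 11/4 11/3
  5/2 12/5 16/5 7/4
  7/3 5/2 11/4 7/3
After step 2:
  113/36 181/60 52/15 49/18
  99/40 297/100 257/100 219/80
  22/9 599/240 647/240 41/18

Answer: 113/36 181/60 52/15 49/18
99/40 297/100 257/100 219/80
22/9 599/240 647/240 41/18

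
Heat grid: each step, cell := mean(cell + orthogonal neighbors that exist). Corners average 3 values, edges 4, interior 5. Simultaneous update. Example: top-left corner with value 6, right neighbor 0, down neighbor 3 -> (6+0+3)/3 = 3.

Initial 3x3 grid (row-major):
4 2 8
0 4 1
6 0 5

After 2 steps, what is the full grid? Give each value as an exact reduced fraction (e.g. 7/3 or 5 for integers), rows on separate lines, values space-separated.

Answer: 10/3 347/120 38/9
89/40 353/100 347/120
37/12 183/80 41/12

Derivation:
After step 1:
  2 9/2 11/3
  7/2 7/5 9/2
  2 15/4 2
After step 2:
  10/3 347/120 38/9
  89/40 353/100 347/120
  37/12 183/80 41/12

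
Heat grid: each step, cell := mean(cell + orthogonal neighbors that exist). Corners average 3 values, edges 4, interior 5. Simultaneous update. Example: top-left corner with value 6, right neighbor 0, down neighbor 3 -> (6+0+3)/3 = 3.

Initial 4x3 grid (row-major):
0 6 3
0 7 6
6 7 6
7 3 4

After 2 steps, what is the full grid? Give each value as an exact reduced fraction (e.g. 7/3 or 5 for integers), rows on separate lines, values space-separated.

Answer: 37/12 81/20 29/6
309/80 19/4 429/80
1163/240 27/5 1283/240
187/36 1243/240 46/9

Derivation:
After step 1:
  2 4 5
  13/4 26/5 11/2
  5 29/5 23/4
  16/3 21/4 13/3
After step 2:
  37/12 81/20 29/6
  309/80 19/4 429/80
  1163/240 27/5 1283/240
  187/36 1243/240 46/9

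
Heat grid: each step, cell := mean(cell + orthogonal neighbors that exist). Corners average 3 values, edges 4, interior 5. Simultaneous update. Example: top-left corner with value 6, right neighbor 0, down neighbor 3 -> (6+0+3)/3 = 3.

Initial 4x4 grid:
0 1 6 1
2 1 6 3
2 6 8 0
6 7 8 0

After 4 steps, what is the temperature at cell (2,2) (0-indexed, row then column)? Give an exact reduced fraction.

Answer: 762499/180000

Derivation:
Step 1: cell (2,2) = 28/5
Step 2: cell (2,2) = 237/50
Step 3: cell (2,2) = 26521/6000
Step 4: cell (2,2) = 762499/180000
Full grid after step 4:
  53071/21600 3377/1200 173399/54000 214781/64800
  43829/14400 67267/20000 26147/7200 769451/216000
  96259/24000 51581/12000 762499/180000 850699/216000
  33949/7200 86953/18000 250381/54000 274357/64800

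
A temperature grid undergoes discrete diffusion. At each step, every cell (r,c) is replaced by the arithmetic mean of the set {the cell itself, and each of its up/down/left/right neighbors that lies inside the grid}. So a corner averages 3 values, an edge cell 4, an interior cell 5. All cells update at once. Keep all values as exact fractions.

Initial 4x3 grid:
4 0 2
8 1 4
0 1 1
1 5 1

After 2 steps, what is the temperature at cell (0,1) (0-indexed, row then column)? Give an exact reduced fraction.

Answer: 211/80

Derivation:
Step 1: cell (0,1) = 7/4
Step 2: cell (0,1) = 211/80
Full grid after step 2:
  3 211/80 23/12
  251/80 57/25 171/80
  187/80 213/100 461/240
  13/6 119/60 73/36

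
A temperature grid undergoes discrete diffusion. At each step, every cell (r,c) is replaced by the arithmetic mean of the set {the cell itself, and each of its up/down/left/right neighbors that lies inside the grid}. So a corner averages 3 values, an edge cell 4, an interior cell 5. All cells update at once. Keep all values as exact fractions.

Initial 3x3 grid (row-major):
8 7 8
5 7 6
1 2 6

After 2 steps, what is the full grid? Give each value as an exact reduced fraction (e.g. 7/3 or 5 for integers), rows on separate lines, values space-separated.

Answer: 233/36 797/120 85/12
1199/240 289/50 1429/240
143/36 251/60 185/36

Derivation:
After step 1:
  20/3 15/2 7
  21/4 27/5 27/4
  8/3 4 14/3
After step 2:
  233/36 797/120 85/12
  1199/240 289/50 1429/240
  143/36 251/60 185/36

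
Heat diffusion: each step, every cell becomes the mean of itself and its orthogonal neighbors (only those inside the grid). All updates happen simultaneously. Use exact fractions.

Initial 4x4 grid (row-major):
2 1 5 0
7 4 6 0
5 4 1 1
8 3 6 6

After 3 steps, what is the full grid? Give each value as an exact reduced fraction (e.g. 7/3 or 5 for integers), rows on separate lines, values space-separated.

Answer: 4177/1080 2423/720 10331/3600 5047/2160
1501/360 11647/3000 18001/6000 18727/7200
8741/1800 24929/6000 5453/1500 21167/7200
10679/2160 33929/7200 27857/7200 1919/540

Derivation:
After step 1:
  10/3 3 3 5/3
  9/2 22/5 16/5 7/4
  6 17/5 18/5 2
  16/3 21/4 4 13/3
After step 2:
  65/18 103/30 163/60 77/36
  547/120 37/10 319/100 517/240
  577/120 453/100 81/25 701/240
  199/36 1079/240 1031/240 31/9
After step 3:
  4177/1080 2423/720 10331/3600 5047/2160
  1501/360 11647/3000 18001/6000 18727/7200
  8741/1800 24929/6000 5453/1500 21167/7200
  10679/2160 33929/7200 27857/7200 1919/540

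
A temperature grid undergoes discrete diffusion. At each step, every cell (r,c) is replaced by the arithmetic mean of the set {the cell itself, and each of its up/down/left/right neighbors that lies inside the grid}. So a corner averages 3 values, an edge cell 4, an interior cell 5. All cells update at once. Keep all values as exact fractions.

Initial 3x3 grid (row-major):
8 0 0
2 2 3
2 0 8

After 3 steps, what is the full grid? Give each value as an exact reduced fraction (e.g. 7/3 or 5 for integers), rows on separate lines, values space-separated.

Answer: 1361/540 18269/7200 177/80
19519/7200 14231/6000 38213/14400
2647/1080 3299/1200 5749/2160

Derivation:
After step 1:
  10/3 5/2 1
  7/2 7/5 13/4
  4/3 3 11/3
After step 2:
  28/9 247/120 9/4
  287/120 273/100 559/240
  47/18 47/20 119/36
After step 3:
  1361/540 18269/7200 177/80
  19519/7200 14231/6000 38213/14400
  2647/1080 3299/1200 5749/2160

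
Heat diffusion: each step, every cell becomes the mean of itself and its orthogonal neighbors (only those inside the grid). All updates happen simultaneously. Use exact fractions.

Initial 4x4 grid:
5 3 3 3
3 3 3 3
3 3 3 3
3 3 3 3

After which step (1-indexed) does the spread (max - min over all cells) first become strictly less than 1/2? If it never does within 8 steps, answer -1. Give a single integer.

Answer: 3

Derivation:
Step 1: max=11/3, min=3, spread=2/3
Step 2: max=32/9, min=3, spread=5/9
Step 3: max=365/108, min=3, spread=41/108
  -> spread < 1/2 first at step 3
Step 4: max=10763/3240, min=3, spread=1043/3240
Step 5: max=317153/97200, min=3, spread=25553/97200
Step 6: max=9419459/2916000, min=27079/9000, spread=645863/2916000
Step 7: max=280081691/87480000, min=180971/60000, spread=16225973/87480000
Step 8: max=8350677983/2624400000, min=81701/27000, spread=409340783/2624400000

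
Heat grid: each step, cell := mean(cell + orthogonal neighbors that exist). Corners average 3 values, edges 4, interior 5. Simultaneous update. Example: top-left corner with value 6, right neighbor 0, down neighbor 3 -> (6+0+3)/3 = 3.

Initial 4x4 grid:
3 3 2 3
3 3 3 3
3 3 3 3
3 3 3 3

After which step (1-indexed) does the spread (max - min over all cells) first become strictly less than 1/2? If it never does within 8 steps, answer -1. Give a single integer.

Step 1: max=3, min=8/3, spread=1/3
  -> spread < 1/2 first at step 1
Step 2: max=3, min=329/120, spread=31/120
Step 3: max=3, min=3029/1080, spread=211/1080
Step 4: max=3, min=307157/108000, spread=16843/108000
Step 5: max=26921/9000, min=2777357/972000, spread=130111/972000
Step 6: max=1612841/540000, min=83837633/29160000, spread=3255781/29160000
Step 7: max=1608893/540000, min=2524046309/874800000, spread=82360351/874800000
Step 8: max=289093559/97200000, min=75980683109/26244000000, spread=2074577821/26244000000

Answer: 1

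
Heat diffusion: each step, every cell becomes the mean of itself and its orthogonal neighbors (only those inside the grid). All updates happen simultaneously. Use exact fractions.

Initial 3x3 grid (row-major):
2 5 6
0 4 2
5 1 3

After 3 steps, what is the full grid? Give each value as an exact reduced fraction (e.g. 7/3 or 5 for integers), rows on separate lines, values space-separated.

After step 1:
  7/3 17/4 13/3
  11/4 12/5 15/4
  2 13/4 2
After step 2:
  28/9 799/240 37/9
  569/240 82/25 749/240
  8/3 193/80 3
After step 3:
  793/270 49793/14400 1901/540
  41143/14400 2177/750 48643/14400
  149/60 13631/4800 128/45

Answer: 793/270 49793/14400 1901/540
41143/14400 2177/750 48643/14400
149/60 13631/4800 128/45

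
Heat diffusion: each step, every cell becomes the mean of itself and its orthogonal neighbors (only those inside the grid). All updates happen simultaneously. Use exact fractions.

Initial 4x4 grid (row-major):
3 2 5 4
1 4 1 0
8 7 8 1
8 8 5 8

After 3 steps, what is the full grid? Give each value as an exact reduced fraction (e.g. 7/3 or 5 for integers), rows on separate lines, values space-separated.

Answer: 235/72 4061/1200 47/16 709/240
326/75 777/200 7593/2000 1487/480
281/50 457/80 1756/375 6293/1440
329/48 15373/2400 8579/1440 1343/270

Derivation:
After step 1:
  2 7/2 3 3
  4 3 18/5 3/2
  6 7 22/5 17/4
  8 7 29/4 14/3
After step 2:
  19/6 23/8 131/40 5/2
  15/4 211/50 31/10 247/80
  25/4 137/25 53/10 889/240
  7 117/16 1399/240 97/18
After step 3:
  235/72 4061/1200 47/16 709/240
  326/75 777/200 7593/2000 1487/480
  281/50 457/80 1756/375 6293/1440
  329/48 15373/2400 8579/1440 1343/270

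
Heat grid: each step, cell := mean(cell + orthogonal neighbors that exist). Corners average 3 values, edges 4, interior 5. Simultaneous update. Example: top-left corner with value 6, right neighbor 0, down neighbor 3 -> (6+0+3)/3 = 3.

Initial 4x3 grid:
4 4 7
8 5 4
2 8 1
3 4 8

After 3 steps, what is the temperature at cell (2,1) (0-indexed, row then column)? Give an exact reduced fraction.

Step 1: cell (2,1) = 4
Step 2: cell (2,1) = 521/100
Step 3: cell (2,1) = 27539/6000
Full grid after step 3:
  2807/540 17839/3600 1813/360
  17389/3600 15367/3000 5713/1200
  1941/400 27539/6000 17869/3600
  211/48 69331/14400 1993/432

Answer: 27539/6000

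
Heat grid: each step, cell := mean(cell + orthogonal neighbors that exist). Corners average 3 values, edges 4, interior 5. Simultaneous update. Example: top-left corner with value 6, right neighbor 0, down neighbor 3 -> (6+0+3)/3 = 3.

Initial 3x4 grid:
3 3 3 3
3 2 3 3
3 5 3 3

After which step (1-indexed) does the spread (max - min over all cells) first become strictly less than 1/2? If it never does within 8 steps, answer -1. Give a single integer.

Step 1: max=11/3, min=11/4, spread=11/12
Step 2: max=817/240, min=17/6, spread=137/240
Step 3: max=3521/1080, min=1399/480, spread=1493/4320
  -> spread < 1/2 first at step 3
Step 4: max=137807/43200, min=14231/4800, spread=152/675
Step 5: max=4900043/1555200, min=64693/21600, spread=242147/1555200
Step 6: max=121394417/38880000, min=6508409/2160000, spread=848611/7776000
Step 7: max=17403089207/5598720000, min=156849469/51840000, spread=92669311/1119744000
Step 8: max=1039738742053/335923200000, min=28339104673/9331200000, spread=781238953/13436928000

Answer: 3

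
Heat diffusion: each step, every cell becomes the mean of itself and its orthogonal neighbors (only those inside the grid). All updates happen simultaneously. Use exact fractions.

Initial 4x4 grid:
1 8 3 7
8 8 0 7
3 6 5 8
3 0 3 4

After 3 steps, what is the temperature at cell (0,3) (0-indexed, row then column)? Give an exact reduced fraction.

Step 1: cell (0,3) = 17/3
Step 2: cell (0,3) = 47/9
Step 3: cell (0,3) = 2809/540
Full grid after step 3:
  1147/216 1841/360 1841/360 2809/540
  3553/720 15161/3000 7459/1500 47/9
  1741/400 531/125 4623/1000 743/150
  158/45 4453/1200 4829/1200 1649/360

Answer: 2809/540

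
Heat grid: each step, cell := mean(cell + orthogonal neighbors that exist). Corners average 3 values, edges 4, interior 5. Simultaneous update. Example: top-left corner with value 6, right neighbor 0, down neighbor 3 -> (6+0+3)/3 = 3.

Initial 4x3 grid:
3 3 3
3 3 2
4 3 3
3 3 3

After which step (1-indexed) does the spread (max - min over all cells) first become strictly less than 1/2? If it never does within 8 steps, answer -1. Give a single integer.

Step 1: max=10/3, min=8/3, spread=2/3
Step 2: max=391/120, min=329/120, spread=31/60
Step 3: max=3451/1080, min=3029/1080, spread=211/540
  -> spread < 1/2 first at step 3
Step 4: max=20279/6480, min=18601/6480, spread=839/3240
Step 5: max=151163/48600, min=140437/48600, spread=5363/24300
Step 6: max=3593059/1166400, min=3405341/1166400, spread=93859/583200
Step 7: max=214520723/69984000, min=205383277/69984000, spread=4568723/34992000
Step 8: max=512272249/167961600, min=495497351/167961600, spread=8387449/83980800

Answer: 3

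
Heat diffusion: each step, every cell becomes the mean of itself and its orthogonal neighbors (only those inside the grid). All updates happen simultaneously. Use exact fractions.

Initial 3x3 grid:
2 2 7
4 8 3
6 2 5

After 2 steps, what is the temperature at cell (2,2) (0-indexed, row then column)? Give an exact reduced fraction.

Answer: 43/9

Derivation:
Step 1: cell (2,2) = 10/3
Step 2: cell (2,2) = 43/9
Full grid after step 2:
  149/36 913/240 29/6
  58/15 491/100 1013/240
  19/4 983/240 43/9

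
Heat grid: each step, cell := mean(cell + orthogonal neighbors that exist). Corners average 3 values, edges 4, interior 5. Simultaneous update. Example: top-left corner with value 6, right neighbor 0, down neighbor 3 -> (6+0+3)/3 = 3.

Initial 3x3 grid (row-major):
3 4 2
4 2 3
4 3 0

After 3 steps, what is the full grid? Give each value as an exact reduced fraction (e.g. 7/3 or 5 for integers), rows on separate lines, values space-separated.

Answer: 442/135 41459/14400 977/360
44509/14400 1088/375 3851/1600
3341/1080 37709/14400 109/45

Derivation:
After step 1:
  11/3 11/4 3
  13/4 16/5 7/4
  11/3 9/4 2
After step 2:
  29/9 757/240 5/2
  827/240 66/25 199/80
  55/18 667/240 2
After step 3:
  442/135 41459/14400 977/360
  44509/14400 1088/375 3851/1600
  3341/1080 37709/14400 109/45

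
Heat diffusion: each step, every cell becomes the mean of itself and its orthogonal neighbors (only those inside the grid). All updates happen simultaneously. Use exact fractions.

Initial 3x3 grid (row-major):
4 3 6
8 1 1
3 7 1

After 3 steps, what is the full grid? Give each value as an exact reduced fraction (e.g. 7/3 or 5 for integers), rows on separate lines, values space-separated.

Answer: 103/24 5221/1440 1459/432
83/20 4609/1200 8837/2880
157/36 433/120 475/144

Derivation:
After step 1:
  5 7/2 10/3
  4 4 9/4
  6 3 3
After step 2:
  25/6 95/24 109/36
  19/4 67/20 151/48
  13/3 4 11/4
After step 3:
  103/24 5221/1440 1459/432
  83/20 4609/1200 8837/2880
  157/36 433/120 475/144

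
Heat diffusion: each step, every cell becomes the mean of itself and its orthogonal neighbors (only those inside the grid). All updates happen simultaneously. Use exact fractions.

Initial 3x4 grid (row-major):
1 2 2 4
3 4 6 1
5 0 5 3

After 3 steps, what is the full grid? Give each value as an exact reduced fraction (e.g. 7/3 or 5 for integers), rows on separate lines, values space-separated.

After step 1:
  2 9/4 7/2 7/3
  13/4 3 18/5 7/2
  8/3 7/2 7/2 3
After step 2:
  5/2 43/16 701/240 28/9
  131/48 78/25 171/50 373/120
  113/36 19/6 17/5 10/3
After step 3:
  95/36 6737/2400 21851/7200 6581/2160
  41357/14400 4537/1500 19163/6000 23351/7200
  1301/432 11543/3600 333/100 1181/360

Answer: 95/36 6737/2400 21851/7200 6581/2160
41357/14400 4537/1500 19163/6000 23351/7200
1301/432 11543/3600 333/100 1181/360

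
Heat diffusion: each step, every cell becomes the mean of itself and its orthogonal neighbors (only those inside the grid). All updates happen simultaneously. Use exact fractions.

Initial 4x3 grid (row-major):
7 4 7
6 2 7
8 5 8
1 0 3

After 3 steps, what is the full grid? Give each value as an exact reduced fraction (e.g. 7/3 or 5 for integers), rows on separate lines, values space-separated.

Answer: 11623/2160 9781/1800 4001/720
37069/7200 15611/3000 12923/2400
10673/2400 27217/6000 34219/7200
683/180 54593/14400 2209/540

Derivation:
After step 1:
  17/3 5 6
  23/4 24/5 6
  5 23/5 23/4
  3 9/4 11/3
After step 2:
  197/36 161/30 17/3
  1273/240 523/100 451/80
  367/80 112/25 1201/240
  41/12 811/240 35/9
After step 3:
  11623/2160 9781/1800 4001/720
  37069/7200 15611/3000 12923/2400
  10673/2400 27217/6000 34219/7200
  683/180 54593/14400 2209/540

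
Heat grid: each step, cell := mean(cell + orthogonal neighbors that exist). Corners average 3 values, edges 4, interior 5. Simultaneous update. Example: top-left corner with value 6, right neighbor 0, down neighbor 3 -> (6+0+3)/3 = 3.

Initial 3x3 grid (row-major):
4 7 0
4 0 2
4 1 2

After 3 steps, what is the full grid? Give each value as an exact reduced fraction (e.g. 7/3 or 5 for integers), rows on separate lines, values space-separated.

Answer: 2501/720 13777/4800 1861/720
3563/1200 8111/3000 7289/3600
667/240 31031/14400 4243/2160

Derivation:
After step 1:
  5 11/4 3
  3 14/5 1
  3 7/4 5/3
After step 2:
  43/12 271/80 9/4
  69/20 113/50 127/60
  31/12 553/240 53/36
After step 3:
  2501/720 13777/4800 1861/720
  3563/1200 8111/3000 7289/3600
  667/240 31031/14400 4243/2160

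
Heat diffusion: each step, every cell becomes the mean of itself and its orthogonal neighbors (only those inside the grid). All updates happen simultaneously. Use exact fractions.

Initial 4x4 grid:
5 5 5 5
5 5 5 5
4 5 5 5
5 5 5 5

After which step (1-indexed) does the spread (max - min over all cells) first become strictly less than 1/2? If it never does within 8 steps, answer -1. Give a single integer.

Answer: 1

Derivation:
Step 1: max=5, min=14/3, spread=1/3
  -> spread < 1/2 first at step 1
Step 2: max=5, min=569/120, spread=31/120
Step 3: max=5, min=5189/1080, spread=211/1080
Step 4: max=5, min=523157/108000, spread=16843/108000
Step 5: max=44921/9000, min=4721357/972000, spread=130111/972000
Step 6: max=2692841/540000, min=142157633/29160000, spread=3255781/29160000
Step 7: max=2688893/540000, min=4273646309/874800000, spread=82360351/874800000
Step 8: max=483493559/97200000, min=128468683109/26244000000, spread=2074577821/26244000000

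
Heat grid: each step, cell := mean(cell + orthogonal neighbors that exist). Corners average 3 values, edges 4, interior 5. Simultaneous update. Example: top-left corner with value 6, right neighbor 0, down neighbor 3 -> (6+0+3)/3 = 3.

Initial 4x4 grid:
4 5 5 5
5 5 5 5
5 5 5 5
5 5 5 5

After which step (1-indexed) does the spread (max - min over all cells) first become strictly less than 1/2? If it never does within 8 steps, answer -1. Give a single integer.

Answer: 1

Derivation:
Step 1: max=5, min=14/3, spread=1/3
  -> spread < 1/2 first at step 1
Step 2: max=5, min=85/18, spread=5/18
Step 3: max=5, min=1039/216, spread=41/216
Step 4: max=5, min=31357/6480, spread=1043/6480
Step 5: max=5, min=946447/194400, spread=25553/194400
Step 6: max=89921/18000, min=28488541/5832000, spread=645863/5832000
Step 7: max=599029/120000, min=857158309/174960000, spread=16225973/174960000
Step 8: max=269299/54000, min=25766522017/5248800000, spread=409340783/5248800000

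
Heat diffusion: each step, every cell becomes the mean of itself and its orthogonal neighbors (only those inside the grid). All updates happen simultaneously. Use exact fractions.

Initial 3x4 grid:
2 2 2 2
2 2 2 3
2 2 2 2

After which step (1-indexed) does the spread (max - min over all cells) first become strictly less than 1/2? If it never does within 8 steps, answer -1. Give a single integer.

Step 1: max=7/3, min=2, spread=1/3
  -> spread < 1/2 first at step 1
Step 2: max=547/240, min=2, spread=67/240
Step 3: max=4757/2160, min=2, spread=437/2160
Step 4: max=1885531/864000, min=2009/1000, spread=29951/172800
Step 5: max=16767821/7776000, min=6829/3375, spread=206761/1555200
Step 6: max=6676995571/3110400000, min=10965671/5400000, spread=14430763/124416000
Step 7: max=398355741689/186624000000, min=881652727/432000000, spread=139854109/1492992000
Step 8: max=23817351890251/11197440000000, min=79611228977/38880000000, spread=7114543559/89579520000

Answer: 1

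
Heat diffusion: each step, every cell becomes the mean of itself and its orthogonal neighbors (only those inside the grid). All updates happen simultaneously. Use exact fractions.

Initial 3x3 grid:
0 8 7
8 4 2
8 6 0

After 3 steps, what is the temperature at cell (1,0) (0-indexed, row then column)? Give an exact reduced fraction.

Step 1: cell (1,0) = 5
Step 2: cell (1,0) = 349/60
Step 3: cell (1,0) = 2371/450
Full grid after step 3:
  11651/2160 23449/4800 1277/270
  2371/450 5019/1000 60997/14400
  5923/1080 11237/2400 9211/2160

Answer: 2371/450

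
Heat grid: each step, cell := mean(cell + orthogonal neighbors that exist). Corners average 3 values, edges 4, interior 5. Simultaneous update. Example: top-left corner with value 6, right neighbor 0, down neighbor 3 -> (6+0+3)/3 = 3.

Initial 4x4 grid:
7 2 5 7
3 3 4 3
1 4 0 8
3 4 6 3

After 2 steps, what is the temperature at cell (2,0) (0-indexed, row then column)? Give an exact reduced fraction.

Step 1: cell (2,0) = 11/4
Step 2: cell (2,0) = 679/240
Full grid after step 2:
  47/12 319/80 67/16 5
  269/80 327/100 103/25 17/4
  679/240 17/5 331/100 143/30
  29/9 377/120 527/120 149/36

Answer: 679/240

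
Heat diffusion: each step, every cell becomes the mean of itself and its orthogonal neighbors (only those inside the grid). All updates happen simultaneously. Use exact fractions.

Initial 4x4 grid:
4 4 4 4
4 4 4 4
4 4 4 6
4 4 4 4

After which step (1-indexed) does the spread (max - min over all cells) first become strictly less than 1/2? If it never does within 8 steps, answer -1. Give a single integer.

Answer: 3

Derivation:
Step 1: max=14/3, min=4, spread=2/3
Step 2: max=271/60, min=4, spread=31/60
Step 3: max=2371/540, min=4, spread=211/540
  -> spread < 1/2 first at step 3
Step 4: max=232843/54000, min=4, spread=16843/54000
Step 5: max=2082643/486000, min=18079/4500, spread=130111/486000
Step 6: max=61962367/14580000, min=1087159/270000, spread=3255781/14580000
Step 7: max=1849953691/437400000, min=1091107/270000, spread=82360351/437400000
Step 8: max=55239316891/13122000000, min=196906441/48600000, spread=2074577821/13122000000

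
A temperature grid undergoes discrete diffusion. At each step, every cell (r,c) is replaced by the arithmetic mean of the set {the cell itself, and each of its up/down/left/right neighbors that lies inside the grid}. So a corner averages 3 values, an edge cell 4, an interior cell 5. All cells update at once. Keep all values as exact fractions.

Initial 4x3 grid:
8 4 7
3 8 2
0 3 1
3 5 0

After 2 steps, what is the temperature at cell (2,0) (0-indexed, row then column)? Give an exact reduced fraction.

Answer: 49/15

Derivation:
Step 1: cell (2,0) = 9/4
Step 2: cell (2,0) = 49/15
Full grid after step 2:
  11/2 241/48 187/36
  4 117/25 43/12
  49/15 139/50 57/20
  23/9 649/240 25/12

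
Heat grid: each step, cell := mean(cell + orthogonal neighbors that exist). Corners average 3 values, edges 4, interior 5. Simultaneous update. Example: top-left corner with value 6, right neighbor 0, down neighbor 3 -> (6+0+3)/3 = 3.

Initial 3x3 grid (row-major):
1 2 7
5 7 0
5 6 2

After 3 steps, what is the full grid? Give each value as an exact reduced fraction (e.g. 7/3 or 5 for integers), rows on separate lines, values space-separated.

Answer: 1643/432 11077/2880 511/144
689/160 4709/1200 2773/720
959/216 523/120 104/27

Derivation:
After step 1:
  8/3 17/4 3
  9/2 4 4
  16/3 5 8/3
After step 2:
  137/36 167/48 15/4
  33/8 87/20 41/12
  89/18 17/4 35/9
After step 3:
  1643/432 11077/2880 511/144
  689/160 4709/1200 2773/720
  959/216 523/120 104/27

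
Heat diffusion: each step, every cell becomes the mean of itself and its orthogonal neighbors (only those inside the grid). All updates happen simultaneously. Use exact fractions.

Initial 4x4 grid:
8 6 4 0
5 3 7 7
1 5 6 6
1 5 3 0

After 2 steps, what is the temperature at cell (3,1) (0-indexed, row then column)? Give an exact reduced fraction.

Answer: 10/3

Derivation:
Step 1: cell (3,1) = 7/2
Step 2: cell (3,1) = 10/3
Full grid after step 2:
  95/18 631/120 557/120 155/36
  1127/240 241/50 101/20 1129/240
  163/48 211/50 461/100 363/80
  53/18 10/3 77/20 15/4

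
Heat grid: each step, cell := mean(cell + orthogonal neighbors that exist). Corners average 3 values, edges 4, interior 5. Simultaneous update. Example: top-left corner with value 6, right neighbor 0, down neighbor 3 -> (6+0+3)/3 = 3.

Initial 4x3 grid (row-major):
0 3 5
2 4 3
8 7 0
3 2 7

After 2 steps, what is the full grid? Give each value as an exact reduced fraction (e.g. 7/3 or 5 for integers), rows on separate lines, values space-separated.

After step 1:
  5/3 3 11/3
  7/2 19/5 3
  5 21/5 17/4
  13/3 19/4 3
After step 2:
  49/18 91/30 29/9
  419/120 7/2 883/240
  511/120 22/5 289/80
  169/36 977/240 4

Answer: 49/18 91/30 29/9
419/120 7/2 883/240
511/120 22/5 289/80
169/36 977/240 4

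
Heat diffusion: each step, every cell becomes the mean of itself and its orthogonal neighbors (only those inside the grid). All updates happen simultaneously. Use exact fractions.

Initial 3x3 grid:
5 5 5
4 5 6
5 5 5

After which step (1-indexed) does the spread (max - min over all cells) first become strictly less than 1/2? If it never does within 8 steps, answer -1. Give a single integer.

Answer: 2

Derivation:
Step 1: max=16/3, min=14/3, spread=2/3
Step 2: max=251/48, min=229/48, spread=11/24
  -> spread < 1/2 first at step 2
Step 3: max=2969/576, min=2791/576, spread=89/288
Step 4: max=35315/6912, min=33805/6912, spread=755/3456
Step 5: max=421073/82944, min=408367/82944, spread=6353/41472
Step 6: max=5030171/995328, min=4923109/995328, spread=53531/497664
Step 7: max=60170633/11943936, min=59268727/11943936, spread=450953/5971968
Step 8: max=720435203/143327232, min=712837117/143327232, spread=3799043/71663616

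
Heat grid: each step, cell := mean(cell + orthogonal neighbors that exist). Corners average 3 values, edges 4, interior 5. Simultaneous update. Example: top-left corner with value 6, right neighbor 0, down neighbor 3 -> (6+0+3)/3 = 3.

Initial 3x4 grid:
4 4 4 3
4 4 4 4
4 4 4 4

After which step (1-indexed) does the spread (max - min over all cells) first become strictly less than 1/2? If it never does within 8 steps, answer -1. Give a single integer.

Answer: 1

Derivation:
Step 1: max=4, min=11/3, spread=1/3
  -> spread < 1/2 first at step 1
Step 2: max=4, min=67/18, spread=5/18
Step 3: max=4, min=823/216, spread=41/216
Step 4: max=4, min=99463/25920, spread=4217/25920
Step 5: max=28721/7200, min=6011651/1555200, spread=38417/311040
Step 6: max=573403/144000, min=362047789/93312000, spread=1903471/18662400
Step 7: max=17164241/4320000, min=21793890911/5598720000, spread=18038617/223948800
Step 8: max=1542273241/388800000, min=1310424617149/335923200000, spread=883978523/13436928000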